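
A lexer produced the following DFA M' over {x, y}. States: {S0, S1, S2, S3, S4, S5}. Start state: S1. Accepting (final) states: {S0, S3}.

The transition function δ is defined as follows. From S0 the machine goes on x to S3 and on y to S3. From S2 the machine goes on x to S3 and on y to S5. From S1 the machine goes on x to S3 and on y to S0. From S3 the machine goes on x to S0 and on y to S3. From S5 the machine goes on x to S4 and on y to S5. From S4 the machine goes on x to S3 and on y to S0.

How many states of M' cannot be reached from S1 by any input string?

No path from S1 leads to S2, S4, S5; the other 3 states are all reachable.

3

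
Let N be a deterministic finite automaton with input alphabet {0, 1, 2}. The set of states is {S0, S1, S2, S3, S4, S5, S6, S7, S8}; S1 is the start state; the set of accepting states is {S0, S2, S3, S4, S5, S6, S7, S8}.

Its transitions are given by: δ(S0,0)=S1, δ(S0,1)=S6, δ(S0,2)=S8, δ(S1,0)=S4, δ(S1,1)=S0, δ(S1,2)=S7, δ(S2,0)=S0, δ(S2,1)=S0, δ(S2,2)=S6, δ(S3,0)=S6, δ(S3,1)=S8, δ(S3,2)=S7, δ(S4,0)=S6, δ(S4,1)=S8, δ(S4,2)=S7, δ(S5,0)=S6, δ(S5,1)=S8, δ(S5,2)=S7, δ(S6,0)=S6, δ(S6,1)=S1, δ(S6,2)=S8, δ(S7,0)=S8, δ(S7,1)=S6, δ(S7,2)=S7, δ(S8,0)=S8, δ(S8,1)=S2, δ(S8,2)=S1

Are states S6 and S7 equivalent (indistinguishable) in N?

No

States {S3,S5} cannot be reached from the start state, so discard them.
Start with accepting vs non-accepting: {S0,S2,S4,S6,S7,S8} | {S1}.
Split {S0,S2,S4,S6,S7,S8} by δ(·,0) → {S2,S4,S6,S7,S8} and {S0}.
Refine {S2,S4,S6,S7,S8} on symbol 0: members go to different blocks, giving {S4,S6,S7,S8} and {S2}.
Split {S4,S6,S7,S8} by δ(·,1) → {S4,S7} and {S6} and {S8}.
On input 0, block {S4,S7} splits into {S4} and {S7}.
Stable partition: {S4} | {S1} | {S0} | {S2} | {S6} | {S8} | {S7} — 7 equivalence classes.
S6 and S7 end up in different blocks, so they are distinguishable. For instance, the string '1' is accepted from only S7.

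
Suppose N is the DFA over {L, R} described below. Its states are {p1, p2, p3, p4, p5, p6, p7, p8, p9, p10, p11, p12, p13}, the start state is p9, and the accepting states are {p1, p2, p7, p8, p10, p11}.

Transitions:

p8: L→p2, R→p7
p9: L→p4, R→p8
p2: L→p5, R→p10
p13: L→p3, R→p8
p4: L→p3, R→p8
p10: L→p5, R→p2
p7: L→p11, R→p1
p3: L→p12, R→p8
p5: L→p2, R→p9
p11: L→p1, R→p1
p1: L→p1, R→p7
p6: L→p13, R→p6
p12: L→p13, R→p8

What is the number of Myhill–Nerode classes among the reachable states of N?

5

States {p6} cannot be reached from the start state, so discard them.
P0 = {p1,p2,p7,p8,p10,p11} | {p3,p4,p5,p9,p12,p13}.
Refine {p1,p2,p7,p8,p10,p11} on symbol L: members go to different blocks, giving {p1,p7,p8,p11} and {p2,p10}.
Split {p1,p7,p8,p11} by δ(·,L) → {p1,p7,p11} and {p8}.
Refine {p3,p4,p5,p9,p12,p13} on symbol L: members go to different blocks, giving {p3,p4,p9,p12,p13} and {p5}.
The partition is now stable with 5 blocks: {p1,p7,p11} | {p3,p4,p9,p12,p13} | {p2,p10} | {p8} | {p5}.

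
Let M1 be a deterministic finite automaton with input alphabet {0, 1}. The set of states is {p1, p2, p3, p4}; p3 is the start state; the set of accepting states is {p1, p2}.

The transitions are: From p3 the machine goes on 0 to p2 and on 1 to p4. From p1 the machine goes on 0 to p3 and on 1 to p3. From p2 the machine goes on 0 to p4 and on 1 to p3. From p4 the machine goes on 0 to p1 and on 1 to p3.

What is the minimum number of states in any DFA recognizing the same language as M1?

All states are reachable from the start state.
Start with accepting vs non-accepting: {p1,p2} | {p3,p4}.
No further refinement is possible. Final partition (2 blocks): {p1,p2} | {p3,p4}.

2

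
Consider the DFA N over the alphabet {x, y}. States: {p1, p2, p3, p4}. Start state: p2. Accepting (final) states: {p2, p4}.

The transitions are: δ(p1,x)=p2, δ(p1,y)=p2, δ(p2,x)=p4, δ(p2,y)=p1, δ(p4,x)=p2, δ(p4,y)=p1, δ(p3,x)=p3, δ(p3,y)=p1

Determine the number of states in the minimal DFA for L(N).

2

First remove the unreachable states {p3}; 3 states remain.
Initial partition by acceptance: {p2,p4} | {p1}.
Stable partition: {p2,p4} | {p1} — 2 equivalence classes.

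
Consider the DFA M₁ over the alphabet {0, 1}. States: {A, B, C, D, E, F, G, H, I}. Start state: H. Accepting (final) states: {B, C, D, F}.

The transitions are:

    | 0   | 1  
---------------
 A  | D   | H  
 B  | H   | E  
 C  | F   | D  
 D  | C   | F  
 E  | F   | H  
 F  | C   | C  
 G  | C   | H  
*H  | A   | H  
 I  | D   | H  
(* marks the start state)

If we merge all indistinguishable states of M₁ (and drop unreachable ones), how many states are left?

Reachable states from the start: {A,C,D,F,H}. Unreachable: {B,E,G,I} — drop them.
Initial partition by acceptance: {C,D,F} | {A,H}.
On input 0, block {A,H} splits into {A} and {H}.
The partition is now stable with 3 blocks: {C,D,F} | {A} | {H}.

3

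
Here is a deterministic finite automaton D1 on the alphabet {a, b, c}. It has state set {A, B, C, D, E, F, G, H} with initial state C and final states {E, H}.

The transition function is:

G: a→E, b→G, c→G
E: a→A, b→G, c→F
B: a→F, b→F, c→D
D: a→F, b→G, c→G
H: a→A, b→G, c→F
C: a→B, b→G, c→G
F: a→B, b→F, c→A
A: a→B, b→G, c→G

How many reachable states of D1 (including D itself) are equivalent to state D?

3

First remove the unreachable states {H}; 7 states remain.
Start with accepting vs non-accepting: {E} | {A,B,C,D,F,G}.
On input a, block {A,B,C,D,F,G} splits into {A,B,C,D,F} and {G}.
On input b, block {A,B,C,D,F} splits into {A,C,D} and {B,F}.
Stable partition: {E} | {A,C,D} | {G} | {B,F} — 4 equivalence classes.
The equivalence class containing D is {A,C,D}, of size 3.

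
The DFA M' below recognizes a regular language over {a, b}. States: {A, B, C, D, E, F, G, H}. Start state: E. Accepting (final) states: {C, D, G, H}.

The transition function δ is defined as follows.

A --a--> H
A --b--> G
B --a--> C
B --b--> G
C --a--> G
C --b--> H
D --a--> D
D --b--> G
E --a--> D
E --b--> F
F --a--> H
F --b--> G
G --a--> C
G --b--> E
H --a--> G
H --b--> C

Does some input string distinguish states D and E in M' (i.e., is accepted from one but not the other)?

Reachable states from the start: {C,D,E,F,G,H}. Unreachable: {A,B} — drop them.
P0 = {C,D,G,H} | {E,F}.
Refine {C,D,G,H} on symbol b: members go to different blocks, giving {C,D,H} and {G}.
Split {C,D,H} by δ(·,a) → {C,H} and {D}.
Refine {E,F} on symbol a: members go to different blocks, giving {E} and {F}.
No further refinement is possible. Final partition (5 blocks): {C,H} | {E} | {G} | {D} | {F}.
D and E end up in different blocks, so they are distinguishable. For instance, the string 'ε' is accepted from only D.

Yes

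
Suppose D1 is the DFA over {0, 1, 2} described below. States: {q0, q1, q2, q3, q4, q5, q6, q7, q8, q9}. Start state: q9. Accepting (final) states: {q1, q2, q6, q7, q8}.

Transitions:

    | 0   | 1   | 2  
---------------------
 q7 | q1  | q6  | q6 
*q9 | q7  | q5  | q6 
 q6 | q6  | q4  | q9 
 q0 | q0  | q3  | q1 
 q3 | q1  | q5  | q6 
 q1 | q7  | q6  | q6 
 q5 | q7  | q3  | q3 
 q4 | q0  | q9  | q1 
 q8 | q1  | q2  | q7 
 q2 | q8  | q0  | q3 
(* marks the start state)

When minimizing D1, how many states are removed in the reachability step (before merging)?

Starting at q9 and following transitions, the reachable set is {q0, q1, q3, q4, q5, q6, q7, q9}. That leaves q2, q8 unreachable — 2 in total.

2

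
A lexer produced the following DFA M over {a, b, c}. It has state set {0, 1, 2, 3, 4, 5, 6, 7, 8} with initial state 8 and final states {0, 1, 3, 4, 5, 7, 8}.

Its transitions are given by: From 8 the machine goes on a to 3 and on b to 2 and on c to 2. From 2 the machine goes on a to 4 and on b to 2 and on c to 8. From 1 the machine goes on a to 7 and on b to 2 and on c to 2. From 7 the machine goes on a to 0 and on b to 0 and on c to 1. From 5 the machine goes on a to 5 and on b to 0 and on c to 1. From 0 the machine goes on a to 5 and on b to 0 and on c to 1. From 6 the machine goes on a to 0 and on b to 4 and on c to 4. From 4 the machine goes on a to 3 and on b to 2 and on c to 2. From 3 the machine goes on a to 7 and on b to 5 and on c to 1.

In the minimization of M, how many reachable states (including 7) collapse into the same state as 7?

Reachable states from the start: {0,1,2,3,4,5,7,8}. Unreachable: {6} — drop them.
Initial partition by acceptance: {0,1,3,4,5,7,8} | {2}.
On input b, block {0,1,3,4,5,7,8} splits into {0,3,5,7} and {1,4,8}.
Stable partition: {0,3,5,7} | {2} | {1,4,8} — 3 equivalence classes.
The equivalence class containing 7 is {0,3,5,7}, of size 4.

4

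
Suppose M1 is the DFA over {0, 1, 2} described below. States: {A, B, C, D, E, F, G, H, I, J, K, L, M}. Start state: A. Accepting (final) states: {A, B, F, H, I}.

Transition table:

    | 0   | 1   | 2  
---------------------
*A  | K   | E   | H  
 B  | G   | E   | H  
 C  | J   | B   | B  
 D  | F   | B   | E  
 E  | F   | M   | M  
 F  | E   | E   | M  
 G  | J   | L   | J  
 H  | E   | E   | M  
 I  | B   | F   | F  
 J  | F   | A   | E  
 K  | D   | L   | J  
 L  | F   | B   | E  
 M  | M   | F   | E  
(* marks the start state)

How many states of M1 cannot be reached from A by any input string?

No path from A leads to C, I; the other 11 states are all reachable.

2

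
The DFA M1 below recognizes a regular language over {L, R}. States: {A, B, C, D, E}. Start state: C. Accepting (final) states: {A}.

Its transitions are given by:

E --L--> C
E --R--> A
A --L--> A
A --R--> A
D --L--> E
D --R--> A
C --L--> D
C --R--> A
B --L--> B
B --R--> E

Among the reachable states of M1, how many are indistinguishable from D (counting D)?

3

First remove the unreachable states {B}; 4 states remain.
Start with accepting vs non-accepting: {A} | {C,D,E}.
Stable partition: {A} | {C,D,E} — 2 equivalence classes.
State D belongs to the block {C,D,E}, which has 3 states.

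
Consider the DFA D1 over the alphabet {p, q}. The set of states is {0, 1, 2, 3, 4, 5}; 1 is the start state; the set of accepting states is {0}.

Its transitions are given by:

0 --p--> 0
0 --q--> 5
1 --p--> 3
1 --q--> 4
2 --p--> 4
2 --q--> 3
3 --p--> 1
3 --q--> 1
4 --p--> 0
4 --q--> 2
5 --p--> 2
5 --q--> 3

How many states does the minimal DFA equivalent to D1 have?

6

Every state is reachable, so we keep all 6.
Start with accepting vs non-accepting: {0} | {1,2,3,4,5}.
On input p, block {1,2,3,4,5} splits into {1,2,3,5} and {4}.
Split {1,2,3,5} by δ(·,p) → {1,3,5} and {2}.
On input p, block {1,3,5} splits into {1,3} and {5}.
Refine {1,3} on symbol q: members go to different blocks, giving {1} and {3}.
No further refinement is possible. Final partition (6 blocks): {0} | {1} | {4} | {2} | {5} | {3}.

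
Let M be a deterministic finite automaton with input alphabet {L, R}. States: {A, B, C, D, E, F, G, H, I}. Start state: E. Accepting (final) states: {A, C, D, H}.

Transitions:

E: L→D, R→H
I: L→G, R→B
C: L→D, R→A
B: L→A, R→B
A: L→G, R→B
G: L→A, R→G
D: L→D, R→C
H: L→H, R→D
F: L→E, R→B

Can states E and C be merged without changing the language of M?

No

First remove the unreachable states {F,I}; 7 states remain.
Start with accepting vs non-accepting: {A,C,D,H} | {B,E,G}.
Split {A,C,D,H} by δ(·,L) → {C,D,H} and {A}.
On input R, block {C,D,H} splits into {D,H} and {C}.
On input R, block {D,H} splits into {D} and {H}.
Split {B,E,G} by δ(·,L) → {B,G} and {E}.
No further refinement is possible. Final partition (6 blocks): {D} | {B,G} | {A} | {C} | {H} | {E}.
E and C end up in different blocks, so they are distinguishable. For instance, the string 'ε' is accepted from only C.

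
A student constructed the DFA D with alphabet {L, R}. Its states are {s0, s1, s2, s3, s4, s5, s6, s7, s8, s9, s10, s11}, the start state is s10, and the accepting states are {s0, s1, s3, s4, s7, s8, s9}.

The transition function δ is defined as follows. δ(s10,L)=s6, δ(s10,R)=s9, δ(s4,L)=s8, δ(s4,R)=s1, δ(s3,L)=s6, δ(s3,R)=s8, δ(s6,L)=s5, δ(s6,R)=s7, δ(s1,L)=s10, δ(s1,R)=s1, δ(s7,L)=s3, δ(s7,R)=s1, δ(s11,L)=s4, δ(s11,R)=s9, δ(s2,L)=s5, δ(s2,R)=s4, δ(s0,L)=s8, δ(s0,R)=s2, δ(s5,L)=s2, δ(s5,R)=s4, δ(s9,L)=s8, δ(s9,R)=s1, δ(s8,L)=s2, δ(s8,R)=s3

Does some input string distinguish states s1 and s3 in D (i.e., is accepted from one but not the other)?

States {s0,s11} cannot be reached from the start state, so discard them.
Start with accepting vs non-accepting: {s1,s3,s4,s7,s8,s9} | {s2,s5,s6,s10}.
Refine {s1,s3,s4,s7,s8,s9} on symbol L: members go to different blocks, giving {s1,s3,s8} and {s4,s7,s9}.
Stable partition: {s1,s3,s8} | {s2,s5,s6,s10} | {s4,s7,s9} — 3 equivalence classes.
s1 and s3 lie in the same block of the stable partition, so they are equivalent — no string distinguishes them.

No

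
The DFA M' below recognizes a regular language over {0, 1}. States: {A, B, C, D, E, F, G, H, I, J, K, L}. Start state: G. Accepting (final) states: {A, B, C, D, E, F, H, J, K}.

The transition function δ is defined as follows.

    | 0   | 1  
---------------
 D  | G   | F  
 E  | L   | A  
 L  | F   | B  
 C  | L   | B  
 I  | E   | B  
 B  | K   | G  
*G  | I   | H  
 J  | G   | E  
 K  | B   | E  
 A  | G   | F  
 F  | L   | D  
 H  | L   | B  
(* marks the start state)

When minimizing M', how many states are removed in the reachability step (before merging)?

2

No path from G leads to C, J; the other 10 states are all reachable.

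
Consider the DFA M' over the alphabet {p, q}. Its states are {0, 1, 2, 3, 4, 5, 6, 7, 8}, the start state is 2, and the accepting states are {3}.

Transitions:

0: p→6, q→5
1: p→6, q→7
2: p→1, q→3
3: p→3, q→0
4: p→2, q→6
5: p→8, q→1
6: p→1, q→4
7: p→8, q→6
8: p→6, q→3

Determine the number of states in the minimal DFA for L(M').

4

Start with accepting vs non-accepting: {3} | {0,1,2,4,5,6,7,8}.
Split {0,1,2,4,5,6,7,8} by δ(·,q) → {0,1,4,5,6,7} and {2,8}.
On input p, block {0,1,4,5,6,7} splits into {0,1,6} and {4,5,7}.
Stable partition: {3} | {0,1,6} | {2,8} | {4,5,7} — 4 equivalence classes.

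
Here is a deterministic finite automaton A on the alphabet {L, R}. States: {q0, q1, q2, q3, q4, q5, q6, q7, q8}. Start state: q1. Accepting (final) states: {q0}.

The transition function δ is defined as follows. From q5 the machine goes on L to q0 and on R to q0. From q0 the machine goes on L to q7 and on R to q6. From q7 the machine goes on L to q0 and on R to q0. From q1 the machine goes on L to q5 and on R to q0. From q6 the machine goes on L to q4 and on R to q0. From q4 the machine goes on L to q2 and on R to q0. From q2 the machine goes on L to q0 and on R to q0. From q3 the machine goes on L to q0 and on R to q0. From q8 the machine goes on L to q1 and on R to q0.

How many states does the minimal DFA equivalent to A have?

4

First remove the unreachable states {q3,q8}; 7 states remain.
Initial partition by acceptance: {q0} | {q1,q2,q4,q5,q6,q7}.
On input L, block {q1,q2,q4,q5,q6,q7} splits into {q1,q4,q6} and {q2,q5,q7}.
Split {q1,q4,q6} by δ(·,L) → {q1,q4} and {q6}.
No further refinement is possible. Final partition (4 blocks): {q0} | {q1,q4} | {q2,q5,q7} | {q6}.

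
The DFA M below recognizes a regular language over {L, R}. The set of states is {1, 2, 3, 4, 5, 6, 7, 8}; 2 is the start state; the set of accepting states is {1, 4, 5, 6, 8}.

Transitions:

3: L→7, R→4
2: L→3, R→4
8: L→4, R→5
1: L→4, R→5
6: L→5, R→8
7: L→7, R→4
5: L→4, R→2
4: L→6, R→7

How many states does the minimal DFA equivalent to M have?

Reachable states from the start: {2,3,4,5,6,7,8}. Unreachable: {1} — drop them.
P0 = {4,5,6,8} | {2,3,7}.
Split {4,5,6,8} by δ(·,R) → {4,5} and {6,8}.
Split {4,5} by δ(·,L) → {4} and {5}.
On input L, block {6,8} splits into {6} and {8}.
Stable partition: {4} | {2,3,7} | {6} | {5} | {8} — 5 equivalence classes.

5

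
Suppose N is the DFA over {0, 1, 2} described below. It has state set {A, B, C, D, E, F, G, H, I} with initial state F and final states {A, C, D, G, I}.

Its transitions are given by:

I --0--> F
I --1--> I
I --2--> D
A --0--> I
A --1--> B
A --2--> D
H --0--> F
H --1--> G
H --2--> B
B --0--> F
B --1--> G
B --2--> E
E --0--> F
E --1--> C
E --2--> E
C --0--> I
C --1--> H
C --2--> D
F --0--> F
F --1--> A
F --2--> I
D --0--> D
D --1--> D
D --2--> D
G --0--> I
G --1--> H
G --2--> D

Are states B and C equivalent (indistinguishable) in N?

Every state is reachable, so we keep all 9.
Start with accepting vs non-accepting: {A,C,D,G,I} | {B,E,F,H}.
On input 0, block {A,C,D,G,I} splits into {A,C,D,G} and {I}.
Split {A,C,D,G} by δ(·,0) → {A,C,G} and {D}.
On input 2, block {B,E,F,H} splits into {B,E,H} and {F}.
No further refinement is possible. Final partition (5 blocks): {A,C,G} | {B,E,H} | {I} | {D} | {F}.
B and C end up in different blocks, so they are distinguishable. For instance, the string 'ε' is accepted from only C.

No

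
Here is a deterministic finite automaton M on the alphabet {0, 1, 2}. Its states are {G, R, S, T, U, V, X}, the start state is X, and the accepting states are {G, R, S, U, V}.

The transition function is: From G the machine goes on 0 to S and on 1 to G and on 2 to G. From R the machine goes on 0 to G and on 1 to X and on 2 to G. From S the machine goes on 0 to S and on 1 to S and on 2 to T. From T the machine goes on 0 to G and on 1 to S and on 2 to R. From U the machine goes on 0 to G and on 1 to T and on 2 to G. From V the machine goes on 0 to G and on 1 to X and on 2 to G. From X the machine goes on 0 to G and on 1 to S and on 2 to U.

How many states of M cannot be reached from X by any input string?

1

BFS from X reaches {G, R, S, T, U, X}; the 1 state(s) V are never visited.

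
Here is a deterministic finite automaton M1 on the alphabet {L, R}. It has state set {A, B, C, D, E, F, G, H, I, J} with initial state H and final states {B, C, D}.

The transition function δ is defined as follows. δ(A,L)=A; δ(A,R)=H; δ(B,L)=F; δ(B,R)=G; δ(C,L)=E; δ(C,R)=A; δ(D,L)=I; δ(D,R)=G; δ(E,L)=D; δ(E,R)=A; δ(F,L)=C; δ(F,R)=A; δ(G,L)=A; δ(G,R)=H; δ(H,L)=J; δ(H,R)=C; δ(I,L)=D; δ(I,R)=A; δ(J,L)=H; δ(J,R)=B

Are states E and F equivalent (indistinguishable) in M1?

Yes

Start with accepting vs non-accepting: {B,C,D} | {A,E,F,G,H,I,J}.
On input L, block {A,E,F,G,H,I,J} splits into {A,G,H,J} and {E,F,I}.
Split {A,G,H,J} by δ(·,R) → {A,G} and {H,J}.
The partition is now stable with 4 blocks: {B,C,D} | {A,G} | {E,F,I} | {H,J}.
E and F lie in the same block of the stable partition, so they are equivalent — no string distinguishes them.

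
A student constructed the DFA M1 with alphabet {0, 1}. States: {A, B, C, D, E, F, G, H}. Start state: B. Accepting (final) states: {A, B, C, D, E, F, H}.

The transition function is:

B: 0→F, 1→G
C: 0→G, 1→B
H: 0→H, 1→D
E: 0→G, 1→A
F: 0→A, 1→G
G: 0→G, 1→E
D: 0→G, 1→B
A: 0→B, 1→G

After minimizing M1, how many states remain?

Reachable states from the start: {A,B,E,F,G}. Unreachable: {C,D,H} — drop them.
Start with accepting vs non-accepting: {A,B,E,F} | {G}.
Split {A,B,E,F} by δ(·,0) → {A,B,F} and {E}.
No further refinement is possible. Final partition (3 blocks): {A,B,F} | {G} | {E}.

3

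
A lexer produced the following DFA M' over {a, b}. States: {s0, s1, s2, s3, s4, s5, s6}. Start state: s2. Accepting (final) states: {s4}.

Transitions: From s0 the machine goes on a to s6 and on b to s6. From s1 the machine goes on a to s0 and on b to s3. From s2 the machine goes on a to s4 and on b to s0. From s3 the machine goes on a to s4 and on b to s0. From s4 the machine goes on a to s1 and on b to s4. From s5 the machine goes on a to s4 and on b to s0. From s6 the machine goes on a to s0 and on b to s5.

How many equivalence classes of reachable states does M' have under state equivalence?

Initial partition by acceptance: {s4} | {s0,s1,s2,s3,s5,s6}.
On input a, block {s0,s1,s2,s3,s5,s6} splits into {s0,s1,s6} and {s2,s3,s5}.
Split {s0,s1,s6} by δ(·,b) → {s1,s6} and {s0}.
Stable partition: {s4} | {s1,s6} | {s2,s3,s5} | {s0} — 4 equivalence classes.

4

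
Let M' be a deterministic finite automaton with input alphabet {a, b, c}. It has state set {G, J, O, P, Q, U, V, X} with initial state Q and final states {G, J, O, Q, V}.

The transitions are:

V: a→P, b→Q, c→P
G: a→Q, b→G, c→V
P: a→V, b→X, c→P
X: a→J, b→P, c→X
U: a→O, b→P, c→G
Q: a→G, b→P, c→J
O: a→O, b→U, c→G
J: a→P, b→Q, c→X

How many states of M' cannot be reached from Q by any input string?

BFS from Q reaches {G, J, P, Q, V, X}; the 2 state(s) O, U are never visited.

2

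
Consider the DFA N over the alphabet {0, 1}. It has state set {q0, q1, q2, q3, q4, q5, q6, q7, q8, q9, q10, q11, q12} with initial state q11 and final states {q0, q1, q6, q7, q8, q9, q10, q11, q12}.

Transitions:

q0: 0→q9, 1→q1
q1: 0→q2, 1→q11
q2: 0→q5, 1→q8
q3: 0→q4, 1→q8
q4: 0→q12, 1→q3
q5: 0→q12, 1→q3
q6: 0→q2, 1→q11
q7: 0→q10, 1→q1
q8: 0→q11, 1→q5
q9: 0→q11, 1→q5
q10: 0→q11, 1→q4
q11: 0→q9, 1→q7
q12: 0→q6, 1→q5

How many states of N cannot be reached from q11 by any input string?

1

BFS from q11 reaches {q1, q2, q3, q4, q5, q6, q7, q8, q9, q10, q11, q12}; the 1 state(s) q0 are never visited.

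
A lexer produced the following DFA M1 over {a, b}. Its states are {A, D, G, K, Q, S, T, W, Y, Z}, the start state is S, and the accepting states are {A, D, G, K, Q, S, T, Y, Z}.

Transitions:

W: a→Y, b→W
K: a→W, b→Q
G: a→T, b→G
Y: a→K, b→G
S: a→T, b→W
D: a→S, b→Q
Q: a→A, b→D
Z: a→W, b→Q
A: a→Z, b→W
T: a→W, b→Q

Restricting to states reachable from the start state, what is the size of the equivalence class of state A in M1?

2

Every state is reachable, so we keep all 10.
Initial partition by acceptance: {A,D,G,K,Q,S,T,Y,Z} | {W}.
Refine {A,D,G,K,Q,S,T,Y,Z} on symbol a: members go to different blocks, giving {A,D,G,Q,S,Y} and {K,T,Z}.
Split {A,D,G,Q,S,Y} by δ(·,a) → {A,G,S,Y} and {D,Q}.
Split {A,G,S,Y} by δ(·,b) → {A,S} and {G,Y}.
The partition is now stable with 5 blocks: {A,S} | {W} | {K,T,Z} | {D,Q} | {G,Y}.
State A belongs to the block {A,S}, which has 2 states.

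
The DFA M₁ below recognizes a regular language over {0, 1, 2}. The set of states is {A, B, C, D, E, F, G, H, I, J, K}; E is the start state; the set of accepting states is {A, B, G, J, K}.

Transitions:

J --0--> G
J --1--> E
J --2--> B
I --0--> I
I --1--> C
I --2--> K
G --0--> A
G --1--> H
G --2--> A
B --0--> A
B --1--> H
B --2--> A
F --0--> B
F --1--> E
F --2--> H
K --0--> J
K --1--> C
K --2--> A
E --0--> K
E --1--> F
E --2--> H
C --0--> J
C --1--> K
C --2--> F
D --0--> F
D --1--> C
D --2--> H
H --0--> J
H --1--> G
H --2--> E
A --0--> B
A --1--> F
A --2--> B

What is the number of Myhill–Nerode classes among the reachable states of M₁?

4

First remove the unreachable states {D,I}; 9 states remain.
Start with accepting vs non-accepting: {A,B,G,J,K} | {C,E,F,H}.
On input 1, block {C,E,F,H} splits into {C,H} and {E,F}.
Split {A,B,G,J,K} by δ(·,1) → {B,G,K} and {A,J}.
The partition is now stable with 4 blocks: {B,G,K} | {C,H} | {E,F} | {A,J}.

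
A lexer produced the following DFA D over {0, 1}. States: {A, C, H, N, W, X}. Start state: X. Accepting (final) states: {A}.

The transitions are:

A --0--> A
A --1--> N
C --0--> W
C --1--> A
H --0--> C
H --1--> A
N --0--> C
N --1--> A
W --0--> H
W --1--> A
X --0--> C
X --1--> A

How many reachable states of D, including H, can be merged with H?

All states are reachable from the start state.
Initial partition by acceptance: {A} | {C,H,N,W,X}.
Stable partition: {A} | {C,H,N,W,X} — 2 equivalence classes.
State H belongs to the block {C,H,N,W,X}, which has 5 states.

5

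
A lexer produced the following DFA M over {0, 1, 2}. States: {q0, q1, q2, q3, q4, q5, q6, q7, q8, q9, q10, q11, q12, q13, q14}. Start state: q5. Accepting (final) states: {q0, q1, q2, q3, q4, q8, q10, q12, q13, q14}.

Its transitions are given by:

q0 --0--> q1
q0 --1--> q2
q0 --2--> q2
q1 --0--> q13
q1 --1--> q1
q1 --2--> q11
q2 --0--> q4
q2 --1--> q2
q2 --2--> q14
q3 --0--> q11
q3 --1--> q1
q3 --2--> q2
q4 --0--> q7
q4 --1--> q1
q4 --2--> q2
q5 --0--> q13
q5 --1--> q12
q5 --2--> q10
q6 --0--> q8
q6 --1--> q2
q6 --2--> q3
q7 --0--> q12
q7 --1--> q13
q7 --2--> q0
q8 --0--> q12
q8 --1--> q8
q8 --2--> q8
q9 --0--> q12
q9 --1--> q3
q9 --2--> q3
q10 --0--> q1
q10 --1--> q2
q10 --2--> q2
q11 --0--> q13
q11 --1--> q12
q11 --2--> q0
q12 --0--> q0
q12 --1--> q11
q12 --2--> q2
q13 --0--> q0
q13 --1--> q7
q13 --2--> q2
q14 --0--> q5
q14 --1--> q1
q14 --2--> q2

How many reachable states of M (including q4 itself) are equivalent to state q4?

First remove the unreachable states {q3,q6,q8,q9}; 11 states remain.
Initial partition by acceptance: {q0,q1,q2,q4,q10,q12,q13,q14} | {q5,q7,q11}.
Split {q0,q1,q2,q4,q10,q12,q13,q14} by δ(·,0) → {q0,q1,q2,q10,q12,q13} and {q4,q14}.
Split {q0,q1,q2,q10,q12,q13} by δ(·,0) → {q0,q1,q10,q12,q13} and {q2}.
Split {q0,q1,q10,q12,q13} by δ(·,1) → {q0,q10} and {q12,q13} and {q1}.
The partition is now stable with 6 blocks: {q0,q10} | {q5,q7,q11} | {q4,q14} | {q2} | {q12,q13} | {q1}.
The equivalence class containing q4 is {q4,q14}, of size 2.

2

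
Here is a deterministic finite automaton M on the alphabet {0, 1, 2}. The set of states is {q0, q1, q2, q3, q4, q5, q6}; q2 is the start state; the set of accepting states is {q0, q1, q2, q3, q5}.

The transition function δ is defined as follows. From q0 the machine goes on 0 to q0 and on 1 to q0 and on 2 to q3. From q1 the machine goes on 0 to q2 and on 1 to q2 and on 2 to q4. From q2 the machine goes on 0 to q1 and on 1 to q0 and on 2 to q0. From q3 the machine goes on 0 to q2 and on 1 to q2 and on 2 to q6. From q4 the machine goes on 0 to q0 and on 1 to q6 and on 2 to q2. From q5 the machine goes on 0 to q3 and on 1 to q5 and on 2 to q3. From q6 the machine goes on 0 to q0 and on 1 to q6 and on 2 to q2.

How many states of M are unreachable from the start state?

1

BFS from q2 reaches {q0, q1, q2, q3, q4, q6}; the 1 state(s) q5 are never visited.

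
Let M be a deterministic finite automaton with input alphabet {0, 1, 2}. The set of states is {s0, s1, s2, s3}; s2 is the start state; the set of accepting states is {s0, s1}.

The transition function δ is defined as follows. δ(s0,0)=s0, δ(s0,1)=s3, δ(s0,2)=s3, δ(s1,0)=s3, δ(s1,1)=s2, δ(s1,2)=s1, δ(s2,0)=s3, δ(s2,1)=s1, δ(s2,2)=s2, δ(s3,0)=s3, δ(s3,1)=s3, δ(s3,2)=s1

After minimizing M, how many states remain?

3

States {s0} cannot be reached from the start state, so discard them.
Start with accepting vs non-accepting: {s1} | {s2,s3}.
Refine {s2,s3} on symbol 1: members go to different blocks, giving {s2} and {s3}.
Stable partition: {s1} | {s2} | {s3} — 3 equivalence classes.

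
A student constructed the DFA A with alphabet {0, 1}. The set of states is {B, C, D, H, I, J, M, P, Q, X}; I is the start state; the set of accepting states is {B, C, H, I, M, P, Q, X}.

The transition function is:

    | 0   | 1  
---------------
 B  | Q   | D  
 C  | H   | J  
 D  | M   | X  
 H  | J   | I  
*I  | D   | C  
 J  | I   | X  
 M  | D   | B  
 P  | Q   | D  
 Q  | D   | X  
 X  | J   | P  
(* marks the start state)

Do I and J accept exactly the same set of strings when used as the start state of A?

Every state is reachable, so we keep all 10.
Start with accepting vs non-accepting: {B,C,H,I,M,P,Q,X} | {D,J}.
Split {B,C,H,I,M,P,Q,X} by δ(·,0) → {H,I,M,Q,X} and {B,C,P}.
On input 1, block {H,I,M,Q,X} splits into {I,M,X} and {H,Q}.
The partition is now stable with 4 blocks: {I,M,X} | {D,J} | {B,C,P} | {H,Q}.
I and J end up in different blocks, so they are distinguishable. For instance, the string 'ε' is accepted from only I.

No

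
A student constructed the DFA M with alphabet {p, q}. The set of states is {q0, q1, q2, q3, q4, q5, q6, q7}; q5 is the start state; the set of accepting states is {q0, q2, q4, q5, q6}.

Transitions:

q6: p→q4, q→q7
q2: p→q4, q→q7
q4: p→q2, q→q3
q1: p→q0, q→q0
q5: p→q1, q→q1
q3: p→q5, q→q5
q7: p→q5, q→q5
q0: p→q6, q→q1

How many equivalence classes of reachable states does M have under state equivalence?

Start with accepting vs non-accepting: {q0,q2,q4,q5,q6} | {q1,q3,q7}.
Refine {q0,q2,q4,q5,q6} on symbol p: members go to different blocks, giving {q0,q2,q4,q6} and {q5}.
Split {q1,q3,q7} by δ(·,p) → {q3,q7} and {q1}.
On input q, block {q0,q2,q4,q6} splits into {q2,q4,q6} and {q0}.
No further refinement is possible. Final partition (5 blocks): {q2,q4,q6} | {q3,q7} | {q5} | {q1} | {q0}.

5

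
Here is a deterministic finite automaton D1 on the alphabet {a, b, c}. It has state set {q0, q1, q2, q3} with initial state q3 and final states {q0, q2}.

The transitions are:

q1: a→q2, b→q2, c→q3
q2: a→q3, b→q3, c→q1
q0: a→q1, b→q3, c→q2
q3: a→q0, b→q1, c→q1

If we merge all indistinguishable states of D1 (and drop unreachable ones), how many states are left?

4

P0 = {q0,q2} | {q1,q3}.
On input c, block {q0,q2} splits into {q0} and {q2}.
On input a, block {q1,q3} splits into {q1} and {q3}.
The partition is now stable with 4 blocks: {q0} | {q1} | {q2} | {q3}.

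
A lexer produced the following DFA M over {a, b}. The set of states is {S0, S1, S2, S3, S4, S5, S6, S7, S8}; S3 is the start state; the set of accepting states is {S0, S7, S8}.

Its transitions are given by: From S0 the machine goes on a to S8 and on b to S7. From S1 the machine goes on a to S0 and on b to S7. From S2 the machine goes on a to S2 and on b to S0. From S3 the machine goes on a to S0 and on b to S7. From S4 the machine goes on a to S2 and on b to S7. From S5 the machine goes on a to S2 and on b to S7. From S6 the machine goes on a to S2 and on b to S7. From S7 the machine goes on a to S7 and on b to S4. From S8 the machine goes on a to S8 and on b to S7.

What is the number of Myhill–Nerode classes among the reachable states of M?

5

Reachable states from the start: {S0,S2,S3,S4,S7,S8}. Unreachable: {S1,S5,S6} — drop them.
Start with accepting vs non-accepting: {S0,S7,S8} | {S2,S3,S4}.
On input b, block {S0,S7,S8} splits into {S0,S8} and {S7}.
On input a, block {S2,S3,S4} splits into {S2,S4} and {S3}.
On input b, block {S2,S4} splits into {S2} and {S4}.
The partition is now stable with 5 blocks: {S0,S8} | {S2} | {S7} | {S3} | {S4}.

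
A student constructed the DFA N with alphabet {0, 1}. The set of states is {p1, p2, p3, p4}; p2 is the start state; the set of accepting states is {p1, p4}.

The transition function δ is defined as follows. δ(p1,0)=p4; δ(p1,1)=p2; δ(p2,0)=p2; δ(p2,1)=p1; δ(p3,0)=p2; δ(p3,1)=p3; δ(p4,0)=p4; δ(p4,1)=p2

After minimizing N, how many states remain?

States {p3} cannot be reached from the start state, so discard them.
Start with accepting vs non-accepting: {p1,p4} | {p2}.
No further refinement is possible. Final partition (2 blocks): {p1,p4} | {p2}.

2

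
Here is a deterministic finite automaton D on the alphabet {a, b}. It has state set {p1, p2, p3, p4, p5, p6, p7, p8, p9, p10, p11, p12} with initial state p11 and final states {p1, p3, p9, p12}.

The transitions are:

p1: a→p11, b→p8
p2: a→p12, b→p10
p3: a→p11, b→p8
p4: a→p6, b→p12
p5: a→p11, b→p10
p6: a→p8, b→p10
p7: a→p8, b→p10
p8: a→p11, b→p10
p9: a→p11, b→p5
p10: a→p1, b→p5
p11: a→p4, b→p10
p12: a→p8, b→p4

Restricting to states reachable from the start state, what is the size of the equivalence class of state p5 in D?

First remove the unreachable states {p2,p3,p7,p9}; 8 states remain.
P0 = {p1,p12} | {p4,p5,p6,p8,p10,p11}.
Refine {p4,p5,p6,p8,p10,p11} on symbol a: members go to different blocks, giving {p4,p5,p6,p8,p11} and {p10}.
Split {p4,p5,p6,p8,p11} by δ(·,b) → {p5,p6,p8,p11} and {p4}.
Split {p1,p12} by δ(·,b) → {p1} and {p12}.
On input a, block {p5,p6,p8,p11} splits into {p5,p6,p8} and {p11}.
Split {p5,p6,p8} by δ(·,a) → {p5,p8} and {p6}.
No further refinement is possible. Final partition (7 blocks): {p1} | {p5,p8} | {p10} | {p4} | {p12} | {p11} | {p6}.
State p5 belongs to the block {p5,p8}, which has 2 states.

2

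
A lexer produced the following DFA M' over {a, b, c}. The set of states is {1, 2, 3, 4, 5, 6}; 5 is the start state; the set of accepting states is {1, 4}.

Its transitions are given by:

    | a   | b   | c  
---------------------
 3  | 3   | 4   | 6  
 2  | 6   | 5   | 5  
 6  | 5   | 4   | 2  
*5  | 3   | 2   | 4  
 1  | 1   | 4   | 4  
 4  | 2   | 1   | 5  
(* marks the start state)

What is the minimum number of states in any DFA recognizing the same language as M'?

6

Every state is reachable, so we keep all 6.
P0 = {1,4} | {2,3,5,6}.
On input a, block {1,4} splits into {1} and {4}.
On input b, block {2,3,5,6} splits into {2,5} and {3,6}.
Split {2,5} by δ(·,c) → {2} and {5}.
On input a, block {3,6} splits into {3} and {6}.
The partition is now stable with 6 blocks: {1} | {2} | {4} | {3} | {5} | {6}.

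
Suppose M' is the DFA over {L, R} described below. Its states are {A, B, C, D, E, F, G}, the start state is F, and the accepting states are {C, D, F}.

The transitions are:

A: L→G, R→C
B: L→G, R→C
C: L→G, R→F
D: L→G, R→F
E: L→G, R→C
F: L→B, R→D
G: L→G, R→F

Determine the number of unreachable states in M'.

2

BFS from F reaches {B, C, D, F, G}; the 2 state(s) A, E are never visited.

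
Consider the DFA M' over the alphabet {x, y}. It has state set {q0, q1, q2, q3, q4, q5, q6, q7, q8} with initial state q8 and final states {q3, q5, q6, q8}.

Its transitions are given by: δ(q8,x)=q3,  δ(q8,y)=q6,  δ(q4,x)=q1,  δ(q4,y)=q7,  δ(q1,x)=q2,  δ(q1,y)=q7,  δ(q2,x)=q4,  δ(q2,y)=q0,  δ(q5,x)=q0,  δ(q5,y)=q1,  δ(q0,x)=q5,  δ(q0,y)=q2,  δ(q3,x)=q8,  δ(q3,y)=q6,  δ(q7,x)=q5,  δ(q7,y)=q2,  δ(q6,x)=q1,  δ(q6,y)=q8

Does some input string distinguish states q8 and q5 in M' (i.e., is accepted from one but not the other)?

Yes

All states are reachable from the start state.
P0 = {q3,q5,q6,q8} | {q0,q1,q2,q4,q7}.
On input x, block {q3,q5,q6,q8} splits into {q3,q8} and {q5,q6}.
Refine {q0,q1,q2,q4,q7} on symbol x: members go to different blocks, giving {q1,q2,q4} and {q0,q7}.
Refine {q5,q6} on symbol x: members go to different blocks, giving {q5} and {q6}.
The partition is now stable with 5 blocks: {q3,q8} | {q1,q2,q4} | {q5} | {q0,q7} | {q6}.
q8 and q5 end up in different blocks, so they are distinguishable. For instance, the string 'x' is accepted from only q8.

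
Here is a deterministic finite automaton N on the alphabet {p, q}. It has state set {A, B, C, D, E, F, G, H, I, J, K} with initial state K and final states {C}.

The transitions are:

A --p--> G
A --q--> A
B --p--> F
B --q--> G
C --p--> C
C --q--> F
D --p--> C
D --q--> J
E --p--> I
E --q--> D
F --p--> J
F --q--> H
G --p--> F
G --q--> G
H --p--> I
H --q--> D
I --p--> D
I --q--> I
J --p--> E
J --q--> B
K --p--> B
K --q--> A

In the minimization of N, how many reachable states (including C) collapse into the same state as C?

1

All states are reachable from the start state.
P0 = {C} | {A,B,D,E,F,G,H,I,J,K}.
Refine {A,B,D,E,F,G,H,I,J,K} on symbol p: members go to different blocks, giving {A,B,E,F,G,H,I,J,K} and {D}.
Split {A,B,E,F,G,H,I,J,K} by δ(·,p) → {A,B,E,F,G,H,J,K} and {I}.
Split {A,B,E,F,G,H,J,K} by δ(·,p) → {A,B,F,G,J,K} and {E,H}.
Split {A,B,F,G,J,K} by δ(·,p) → {A,B,F,G,K} and {J}.
Split {A,B,F,G,K} by δ(·,p) → {A,B,G,K} and {F}.
Split {A,B,G,K} by δ(·,p) → {A,K} and {B,G}.
The partition is now stable with 8 blocks: {C} | {A,K} | {D} | {I} | {E,H} | {J} | {F} | {B,G}.
The equivalence class containing C is {C}, of size 1.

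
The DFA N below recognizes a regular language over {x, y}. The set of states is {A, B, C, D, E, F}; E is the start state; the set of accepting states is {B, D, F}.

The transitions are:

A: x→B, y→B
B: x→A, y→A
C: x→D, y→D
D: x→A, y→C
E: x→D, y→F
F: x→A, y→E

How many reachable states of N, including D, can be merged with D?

3

P0 = {B,D,F} | {A,C,E}.
Stable partition: {B,D,F} | {A,C,E} — 2 equivalence classes.
The equivalence class containing D is {B,D,F}, of size 3.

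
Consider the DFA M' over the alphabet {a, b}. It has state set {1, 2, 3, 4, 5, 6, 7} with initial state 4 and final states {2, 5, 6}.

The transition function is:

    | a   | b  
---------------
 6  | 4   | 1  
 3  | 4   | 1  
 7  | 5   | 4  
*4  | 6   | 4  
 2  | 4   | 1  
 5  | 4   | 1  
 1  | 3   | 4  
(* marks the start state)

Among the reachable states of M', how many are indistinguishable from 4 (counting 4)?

Reachable states from the start: {1,3,4,6}. Unreachable: {2,5,7} — drop them.
P0 = {6} | {1,3,4}.
Refine {1,3,4} on symbol a: members go to different blocks, giving {1,3} and {4}.
Split {1,3} by δ(·,a) → {1} and {3}.
The partition is now stable with 4 blocks: {6} | {1} | {4} | {3}.
The equivalence class containing 4 is {4}, of size 1.

1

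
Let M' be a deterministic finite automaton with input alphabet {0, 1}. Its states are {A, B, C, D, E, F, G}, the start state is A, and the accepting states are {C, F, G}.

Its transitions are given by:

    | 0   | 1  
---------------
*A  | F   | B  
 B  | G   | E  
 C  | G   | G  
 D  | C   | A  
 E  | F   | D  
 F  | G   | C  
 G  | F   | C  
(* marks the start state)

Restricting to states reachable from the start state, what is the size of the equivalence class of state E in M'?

Every state is reachable, so we keep all 7.
P0 = {C,F,G} | {A,B,D,E}.
No further refinement is possible. Final partition (2 blocks): {C,F,G} | {A,B,D,E}.
State E belongs to the block {A,B,D,E}, which has 4 states.

4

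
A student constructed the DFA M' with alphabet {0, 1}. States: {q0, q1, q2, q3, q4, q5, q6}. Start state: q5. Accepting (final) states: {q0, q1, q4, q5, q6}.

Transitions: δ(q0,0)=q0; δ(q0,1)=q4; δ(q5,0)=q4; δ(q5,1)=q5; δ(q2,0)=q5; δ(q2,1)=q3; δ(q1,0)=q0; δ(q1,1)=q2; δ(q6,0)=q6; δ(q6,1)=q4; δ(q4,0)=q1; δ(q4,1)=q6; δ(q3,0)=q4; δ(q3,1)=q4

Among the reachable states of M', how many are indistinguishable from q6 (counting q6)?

P0 = {q0,q1,q4,q5,q6} | {q2,q3}.
Refine {q0,q1,q4,q5,q6} on symbol 1: members go to different blocks, giving {q0,q4,q5,q6} and {q1}.
Refine {q0,q4,q5,q6} on symbol 0: members go to different blocks, giving {q0,q5,q6} and {q4}.
Refine {q0,q5,q6} on symbol 0: members go to different blocks, giving {q0,q6} and {q5}.
Refine {q2,q3} on symbol 0: members go to different blocks, giving {q2} and {q3}.
The partition is now stable with 6 blocks: {q0,q6} | {q2} | {q1} | {q4} | {q5} | {q3}.
The equivalence class containing q6 is {q0,q6}, of size 2.

2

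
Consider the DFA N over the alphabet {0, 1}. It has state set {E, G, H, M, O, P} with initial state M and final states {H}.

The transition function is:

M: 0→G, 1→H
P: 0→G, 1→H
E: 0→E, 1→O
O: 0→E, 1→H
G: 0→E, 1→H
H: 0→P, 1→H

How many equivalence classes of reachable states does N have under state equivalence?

Every state is reachable, so we keep all 6.
P0 = {H} | {E,G,M,O,P}.
On input 1, block {E,G,M,O,P} splits into {G,M,O,P} and {E}.
Split {G,M,O,P} by δ(·,0) → {G,O} and {M,P}.
No further refinement is possible. Final partition (4 blocks): {H} | {G,O} | {E} | {M,P}.

4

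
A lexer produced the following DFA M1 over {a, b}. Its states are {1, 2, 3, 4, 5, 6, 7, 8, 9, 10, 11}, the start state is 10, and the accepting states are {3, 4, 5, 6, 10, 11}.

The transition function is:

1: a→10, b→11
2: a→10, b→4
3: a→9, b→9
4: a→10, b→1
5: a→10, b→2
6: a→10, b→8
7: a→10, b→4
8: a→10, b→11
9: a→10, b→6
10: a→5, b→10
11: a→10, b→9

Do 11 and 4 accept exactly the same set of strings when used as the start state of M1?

States {3,7} cannot be reached from the start state, so discard them.
Initial partition by acceptance: {4,5,6,10,11} | {1,2,8,9}.
Refine {4,5,6,10,11} on symbol b: members go to different blocks, giving {4,5,6,11} and {10}.
No further refinement is possible. Final partition (3 blocks): {4,5,6,11} | {1,2,8,9} | {10}.
11 and 4 lie in the same block of the stable partition, so they are equivalent — no string distinguishes them.

Yes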